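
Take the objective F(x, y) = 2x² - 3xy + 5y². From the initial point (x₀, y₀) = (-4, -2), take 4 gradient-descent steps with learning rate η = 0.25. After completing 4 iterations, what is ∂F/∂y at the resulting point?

∇F = (4x - 3y, -3x + 10y)
Step 1: at (-4, -2), ∇F = (-10, -8) → (-4, -2) − 0.25·(-10, -8) = (-1.5, 0)
Step 2: at (-1.5, 0), ∇F = (-6, 4.5) → (-1.5, 0) − 0.25·(-6, 4.5) = (0, -1.125)
Step 3: at (0, -1.125), ∇F = (3.375, -11.25) → (0, -1.125) − 0.25·(3.375, -11.25) = (-0.84375, 1.6875)
Step 4: at (-0.84375, 1.6875), ∇F = (-8.4375, 19.40625) → (-0.84375, 1.6875) − 0.25·(-8.4375, 19.40625) = (1.265625, -3.1640625)
∂F/∂y at (1.265625, -3.1640625) = -35.4375

-35.4375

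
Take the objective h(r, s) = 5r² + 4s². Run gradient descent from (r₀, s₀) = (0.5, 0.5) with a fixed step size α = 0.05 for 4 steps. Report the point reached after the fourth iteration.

∇h = (10r, 8s)
(r₁, s₁) = (0.5, 0.5) − 0.05·(5, 4) = (0.25, 0.3)
(r₂, s₂) = (0.25, 0.3) − 0.05·(2.5, 2.4) = (0.125, 0.18)
(r₃, s₃) = (0.125, 0.18) − 0.05·(1.25, 1.44) = (0.0625, 0.108)
(r₄, s₄) = (0.0625, 0.108) − 0.05·(0.625, 0.864) = (0.03125, 0.0648)

(0.03125, 0.0648)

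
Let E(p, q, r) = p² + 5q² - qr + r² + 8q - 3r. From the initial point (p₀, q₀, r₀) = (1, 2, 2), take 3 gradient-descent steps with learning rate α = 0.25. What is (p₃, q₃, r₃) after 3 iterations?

(0.125, -9.78125, 2.453125)

∇E = (2p, 10q - r + 8, -q + 2r - 3)
(p₁, q₁, r₁) = (1, 2, 2) − 0.25·(2, 26, -1) = (0.5, -4.5, 2.25)
(p₂, q₂, r₂) = (0.5, -4.5, 2.25) − 0.25·(1, -39.25, 6) = (0.25, 5.3125, 0.75)
(p₃, q₃, r₃) = (0.25, 5.3125, 0.75) − 0.25·(0.5, 60.375, -6.8125) = (0.125, -9.78125, 2.453125)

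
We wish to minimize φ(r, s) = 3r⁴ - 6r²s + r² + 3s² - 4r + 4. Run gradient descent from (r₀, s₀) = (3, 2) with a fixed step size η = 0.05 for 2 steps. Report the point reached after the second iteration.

(515.2118, 31.097)

∇φ = (12r³ - 12rs + 2r - 4, -6r² + 6s)
Step 1: at (3, 2), ∇φ = (254, -42) → (3, 2) − 0.05·(254, -42) = (-9.7, 4.1)
Step 2: at (-9.7, 4.1), ∇φ = (-10498.236, -539.94) → (-9.7, 4.1) − 0.05·(-10498.236, -539.94) = (515.2118, 31.097)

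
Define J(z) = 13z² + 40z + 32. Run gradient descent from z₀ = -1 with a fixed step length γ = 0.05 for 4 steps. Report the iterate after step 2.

J′(z) = 26z + 40
z₁ = -1 − 0.05·14 = -1.7
z₂ = -1.7 − 0.05·(-4.2) = -1.49

-1.49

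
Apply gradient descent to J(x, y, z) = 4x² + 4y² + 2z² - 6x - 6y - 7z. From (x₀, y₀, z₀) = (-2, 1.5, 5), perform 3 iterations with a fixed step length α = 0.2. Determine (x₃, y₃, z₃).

(1.344, 0.588, 1.776)

∇J = (8x - 6, 8y - 6, 4z - 7)
Step 1: at (-2, 1.5, 5), ∇J = (-22, 6, 13) → (-2, 1.5, 5) − 0.2·(-22, 6, 13) = (2.4, 0.3, 2.4)
Step 2: at (2.4, 0.3, 2.4), ∇J = (13.2, -3.6, 2.6) → (2.4, 0.3, 2.4) − 0.2·(13.2, -3.6, 2.6) = (-0.24, 1.02, 1.88)
Step 3: at (-0.24, 1.02, 1.88), ∇J = (-7.92, 2.16, 0.52) → (-0.24, 1.02, 1.88) − 0.2·(-7.92, 2.16, 0.52) = (1.344, 0.588, 1.776)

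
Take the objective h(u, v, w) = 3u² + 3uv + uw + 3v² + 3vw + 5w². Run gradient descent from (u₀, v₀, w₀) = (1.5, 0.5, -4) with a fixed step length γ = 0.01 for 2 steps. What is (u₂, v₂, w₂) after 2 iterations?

(1.36885, 0.57815, -3.2977)

∇h = (6u + 3v + w, 3u + 6v + 3w, u + 3v + 10w)
Step 1: at (1.5, 0.5, -4), ∇h = (6.5, -4.5, -37) → (1.5, 0.5, -4) − 0.01·(6.5, -4.5, -37) = (1.435, 0.545, -3.63)
Step 2: at (1.435, 0.545, -3.63), ∇h = (6.615, -3.315, -33.23) → (1.435, 0.545, -3.63) − 0.01·(6.615, -3.315, -33.23) = (1.36885, 0.57815, -3.2977)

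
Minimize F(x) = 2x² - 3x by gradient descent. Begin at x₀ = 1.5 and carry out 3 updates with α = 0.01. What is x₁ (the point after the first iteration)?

1.47

F′(x) = 4x - 3
Step 1: F′(1.5) = 3; x₁ = 1.5 − 0.01·3 = 1.47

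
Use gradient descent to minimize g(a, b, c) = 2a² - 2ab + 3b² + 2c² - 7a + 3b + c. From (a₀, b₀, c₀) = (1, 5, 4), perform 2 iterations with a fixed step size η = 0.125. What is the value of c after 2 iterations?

0.8125

∇g = (4a - 2b - 7, -2a + 6b + 3, 4c + 1)
Step 1: at (1, 5, 4), ∇g = (-13, 31, 17) → (1, 5, 4) − 0.125·(-13, 31, 17) = (2.625, 1.125, 1.875)
Step 2: at (2.625, 1.125, 1.875), ∇g = (1.25, 4.5, 8.5) → (2.625, 1.125, 1.875) − 0.125·(1.25, 4.5, 8.5) = (2.46875, 0.5625, 0.8125)
c = 0.8125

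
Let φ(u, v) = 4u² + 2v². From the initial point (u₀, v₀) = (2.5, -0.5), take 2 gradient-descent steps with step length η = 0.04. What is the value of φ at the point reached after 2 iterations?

5.59427968

∇φ = (8u, 4v)
Step 1: at (2.5, -0.5), ∇φ = (20, -2) → (2.5, -0.5) − 0.04·(20, -2) = (1.7, -0.42)
Step 2: at (1.7, -0.42), ∇φ = (13.6, -1.68) → (1.7, -0.42) − 0.04·(13.6, -1.68) = (1.156, -0.3528)
φ(1.156, -0.3528) = 5.59427968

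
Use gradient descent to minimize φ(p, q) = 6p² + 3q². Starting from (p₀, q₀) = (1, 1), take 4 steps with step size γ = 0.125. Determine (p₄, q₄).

∇φ = (12p, 6q)
Step 1: at (1, 1), ∇φ = (12, 6) → (1, 1) − 0.125·(12, 6) = (-0.5, 0.25)
Step 2: at (-0.5, 0.25), ∇φ = (-6, 1.5) → (-0.5, 0.25) − 0.125·(-6, 1.5) = (0.25, 0.0625)
Step 3: at (0.25, 0.0625), ∇φ = (3, 0.375) → (0.25, 0.0625) − 0.125·(3, 0.375) = (-0.125, 0.015625)
Step 4: at (-0.125, 0.015625), ∇φ = (-1.5, 0.09375) → (-0.125, 0.015625) − 0.125·(-1.5, 0.09375) = (0.0625, 0.00390625)

(0.0625, 0.00390625)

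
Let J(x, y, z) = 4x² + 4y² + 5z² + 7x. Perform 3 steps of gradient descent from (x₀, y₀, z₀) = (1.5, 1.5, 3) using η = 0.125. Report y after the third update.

∇J = (8x + 7, 8y, 10z)
Step 1: at (1.5, 1.5, 3), ∇J = (19, 12, 30) → (1.5, 1.5, 3) − 0.125·(19, 12, 30) = (-0.875, 0, -0.75)
Step 2: at (-0.875, 0, -0.75), ∇J = (0, 0, -7.5) → (-0.875, 0, -0.75) − 0.125·(0, 0, -7.5) = (-0.875, 0, 0.1875)
Step 3: at (-0.875, 0, 0.1875), ∇J = (0, 0, 1.875) → (-0.875, 0, 0.1875) − 0.125·(0, 0, 1.875) = (-0.875, 0, -0.046875)
y = 0

0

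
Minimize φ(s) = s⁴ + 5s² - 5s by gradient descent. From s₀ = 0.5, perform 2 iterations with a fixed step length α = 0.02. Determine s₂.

0.48258808

φ′(s) = 4s³ + 10s - 5
s₁ = 0.5 − 0.02·0.5 = 0.49
s₂ = 0.49 − 0.02·0.370596 = 0.48258808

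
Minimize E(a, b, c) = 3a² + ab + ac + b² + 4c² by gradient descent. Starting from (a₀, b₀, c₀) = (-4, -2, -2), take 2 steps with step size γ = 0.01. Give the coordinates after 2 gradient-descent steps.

(-3.4596, -1.8444, -1.6188)

∇E = (6a + b + c, a + 2b, a + 8c)
Step 1: at (-4, -2, -2), ∇E = (-28, -8, -20) → (-4, -2, -2) − 0.01·(-28, -8, -20) = (-3.72, -1.92, -1.8)
Step 2: at (-3.72, -1.92, -1.8), ∇E = (-26.04, -7.56, -18.12) → (-3.72, -1.92, -1.8) − 0.01·(-26.04, -7.56, -18.12) = (-3.4596, -1.8444, -1.6188)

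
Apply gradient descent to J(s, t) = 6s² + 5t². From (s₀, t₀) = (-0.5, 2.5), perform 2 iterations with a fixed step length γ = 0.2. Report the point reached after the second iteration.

∇J = (12s, 10t)
(s₁, t₁) = (-0.5, 2.5) − 0.2·(-6, 25) = (0.7, -2.5)
(s₂, t₂) = (0.7, -2.5) − 0.2·(8.4, -25) = (-0.98, 2.5)

(-0.98, 2.5)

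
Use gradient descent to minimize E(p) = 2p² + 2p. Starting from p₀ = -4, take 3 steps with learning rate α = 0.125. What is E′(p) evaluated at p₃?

-1.75

E′(p) = 4p + 2
p₁ = -4 − 0.125·(-14) = -2.25
p₂ = -2.25 − 0.125·(-7) = -1.375
p₃ = -1.375 − 0.125·(-3.5) = -0.9375
E′(p) at (-0.9375) = -1.75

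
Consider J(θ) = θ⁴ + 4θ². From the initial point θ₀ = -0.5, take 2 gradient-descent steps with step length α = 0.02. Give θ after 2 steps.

J′(θ) = 4θ³ + 8θ
θ₁ = -0.5 − 0.02·(-4.5) = -0.41
θ₂ = -0.41 − 0.02·(-3.555684) = -0.33888632

-0.33888632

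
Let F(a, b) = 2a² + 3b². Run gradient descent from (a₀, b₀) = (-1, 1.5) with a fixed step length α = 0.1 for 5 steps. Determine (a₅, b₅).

(-0.07776, 0.01536)

∇F = (4a, 6b)
Step 1: at (-1, 1.5), ∇F = (-4, 9) → (-1, 1.5) − 0.1·(-4, 9) = (-0.6, 0.6)
Step 2: at (-0.6, 0.6), ∇F = (-2.4, 3.6) → (-0.6, 0.6) − 0.1·(-2.4, 3.6) = (-0.36, 0.24)
Step 3: at (-0.36, 0.24), ∇F = (-1.44, 1.44) → (-0.36, 0.24) − 0.1·(-1.44, 1.44) = (-0.216, 0.096)
Step 4: at (-0.216, 0.096), ∇F = (-0.864, 0.576) → (-0.216, 0.096) − 0.1·(-0.864, 0.576) = (-0.1296, 0.0384)
Step 5: at (-0.1296, 0.0384), ∇F = (-0.5184, 0.2304) → (-0.1296, 0.0384) − 0.1·(-0.5184, 0.2304) = (-0.07776, 0.01536)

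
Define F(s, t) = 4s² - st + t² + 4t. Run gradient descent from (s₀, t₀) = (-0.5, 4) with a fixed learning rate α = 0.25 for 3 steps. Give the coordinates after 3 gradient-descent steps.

(1.234375, -1.4140625)

∇F = (8s - t, -s + 2t + 4)
(s₁, t₁) = (-0.5, 4) − 0.25·(-8, 12.5) = (1.5, 0.875)
(s₂, t₂) = (1.5, 0.875) − 0.25·(11.125, 4.25) = (-1.28125, -0.1875)
(s₃, t₃) = (-1.28125, -0.1875) − 0.25·(-10.0625, 4.90625) = (1.234375, -1.4140625)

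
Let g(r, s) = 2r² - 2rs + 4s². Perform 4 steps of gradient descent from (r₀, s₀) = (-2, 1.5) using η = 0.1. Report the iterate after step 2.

∇g = (4r - 2s, -2r + 8s)
(r₁, s₁) = (-2, 1.5) − 0.1·(-11, 16) = (-0.9, -0.1)
(r₂, s₂) = (-0.9, -0.1) − 0.1·(-3.4, 1) = (-0.56, -0.2)

(-0.56, -0.2)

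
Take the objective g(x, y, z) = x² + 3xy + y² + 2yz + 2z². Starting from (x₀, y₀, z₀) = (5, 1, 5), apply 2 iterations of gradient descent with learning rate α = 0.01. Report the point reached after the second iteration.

(4.7507, 0.4737, 4.5742)

∇g = (2x + 3y, 3x + 2y + 2z, 2y + 4z)
Step 1: at (5, 1, 5), ∇g = (13, 27, 22) → (5, 1, 5) − 0.01·(13, 27, 22) = (4.87, 0.73, 4.78)
Step 2: at (4.87, 0.73, 4.78), ∇g = (11.93, 25.63, 20.58) → (4.87, 0.73, 4.78) − 0.01·(11.93, 25.63, 20.58) = (4.7507, 0.4737, 4.5742)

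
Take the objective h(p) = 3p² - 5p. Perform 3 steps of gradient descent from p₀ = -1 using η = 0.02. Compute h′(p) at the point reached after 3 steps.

h′(p) = 6p - 5
p₁ = -1 − 0.02·(-11) = -0.78
p₂ = -0.78 − 0.02·(-9.68) = -0.5864
p₃ = -0.5864 − 0.02·(-8.5184) = -0.416032
h′(p) at (-0.416032) = -7.496192

-7.496192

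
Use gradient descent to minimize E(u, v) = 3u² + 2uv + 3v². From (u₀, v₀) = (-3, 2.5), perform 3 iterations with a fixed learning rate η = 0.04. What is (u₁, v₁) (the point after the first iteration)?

(-2.48, 2.14)

∇E = (6u + 2v, 2u + 6v)
(u₁, v₁) = (-3, 2.5) − 0.04·(-13, 9) = (-2.48, 2.14)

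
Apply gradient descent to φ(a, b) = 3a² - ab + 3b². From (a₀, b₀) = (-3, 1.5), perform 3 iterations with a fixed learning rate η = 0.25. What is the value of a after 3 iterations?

∇φ = (6a - b, -a + 6b)
Step 1: at (-3, 1.5), ∇φ = (-19.5, 12) → (-3, 1.5) − 0.25·(-19.5, 12) = (1.875, -1.5)
Step 2: at (1.875, -1.5), ∇φ = (12.75, -10.875) → (1.875, -1.5) − 0.25·(12.75, -10.875) = (-1.3125, 1.21875)
Step 3: at (-1.3125, 1.21875), ∇φ = (-9.09375, 8.625) → (-1.3125, 1.21875) − 0.25·(-9.09375, 8.625) = (0.9609375, -0.9375)
a = 0.9609375

0.9609375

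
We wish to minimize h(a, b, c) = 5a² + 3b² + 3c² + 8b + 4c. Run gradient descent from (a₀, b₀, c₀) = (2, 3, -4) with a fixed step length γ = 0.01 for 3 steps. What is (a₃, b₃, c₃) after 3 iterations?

(1.458, 2.265864, -3.43528)

∇h = (10a, 6b + 8, 6c + 4)
Step 1: at (2, 3, -4), ∇h = (20, 26, -20) → (2, 3, -4) − 0.01·(20, 26, -20) = (1.8, 2.74, -3.8)
Step 2: at (1.8, 2.74, -3.8), ∇h = (18, 24.44, -18.8) → (1.8, 2.74, -3.8) − 0.01·(18, 24.44, -18.8) = (1.62, 2.4956, -3.612)
Step 3: at (1.62, 2.4956, -3.612), ∇h = (16.2, 22.9736, -17.672) → (1.62, 2.4956, -3.612) − 0.01·(16.2, 22.9736, -17.672) = (1.458, 2.265864, -3.43528)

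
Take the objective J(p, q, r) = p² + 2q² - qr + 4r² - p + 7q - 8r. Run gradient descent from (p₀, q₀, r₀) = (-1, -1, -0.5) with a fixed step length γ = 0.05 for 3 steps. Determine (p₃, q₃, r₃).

∇J = (2p - 1, 4q - r + 7, -q + 8r - 8)
Step 1: at (-1, -1, -0.5), ∇J = (-3, 3.5, -11) → (-1, -1, -0.5) − 0.05·(-3, 3.5, -11) = (-0.85, -1.175, 0.05)
Step 2: at (-0.85, -1.175, 0.05), ∇J = (-2.7, 2.25, -6.425) → (-0.85, -1.175, 0.05) − 0.05·(-2.7, 2.25, -6.425) = (-0.715, -1.2875, 0.37125)
Step 3: at (-0.715, -1.2875, 0.37125), ∇J = (-2.43, 1.47875, -3.7425) → (-0.715, -1.2875, 0.37125) − 0.05·(-2.43, 1.47875, -3.7425) = (-0.5935, -1.3614375, 0.558375)

(-0.5935, -1.3614375, 0.558375)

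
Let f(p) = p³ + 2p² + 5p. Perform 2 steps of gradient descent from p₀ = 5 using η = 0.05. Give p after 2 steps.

f′(p) = 3p² + 4p + 5
Step 1: f′(5) = 100; p₁ = 5 − 0.05·100 = 0
Step 2: f′(0) = 5; p₂ = 0 − 0.05·5 = -0.25

-0.25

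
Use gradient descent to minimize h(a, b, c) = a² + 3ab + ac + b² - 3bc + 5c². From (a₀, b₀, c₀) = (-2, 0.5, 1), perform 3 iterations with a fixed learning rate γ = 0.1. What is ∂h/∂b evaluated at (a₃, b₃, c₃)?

∇h = (2a + 3b + c, 3a + 2b - 3c, a - 3b + 10c)
(a₁, b₁, c₁) = (-2, 0.5, 1) − 0.1·(-1.5, -8, 6.5) = (-1.85, 1.3, 0.35)
(a₂, b₂, c₂) = (-1.85, 1.3, 0.35) − 0.1·(0.55, -4, -2.25) = (-1.905, 1.7, 0.575)
(a₃, b₃, c₃) = (-1.905, 1.7, 0.575) − 0.1·(1.865, -4.04, -1.255) = (-2.0915, 2.104, 0.7005)
∂h/∂b at (-2.0915, 2.104, 0.7005) = -4.168

-4.168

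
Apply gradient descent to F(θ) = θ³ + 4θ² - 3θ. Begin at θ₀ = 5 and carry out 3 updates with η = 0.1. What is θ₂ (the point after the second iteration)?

F′(θ) = 3θ² + 8θ - 3
Step 1: F′(5) = 112; θ₁ = 5 − 0.1·112 = -6.2
Step 2: F′(-6.2) = 62.72; θ₂ = -6.2 − 0.1·62.72 = -12.472

-12.472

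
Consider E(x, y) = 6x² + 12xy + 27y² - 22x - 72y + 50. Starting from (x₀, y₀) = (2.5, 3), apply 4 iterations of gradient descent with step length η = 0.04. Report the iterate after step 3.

(-0.227168, -3.492672)

∇E = (12x + 12y - 22, 12x + 54y - 72)
(x₁, y₁) = (2.5, 3) − 0.04·(44, 120) = (0.74, -1.8)
(x₂, y₂) = (0.74, -1.8) − 0.04·(-34.72, -160.32) = (2.1288, 4.6128)
(x₃, y₃) = (2.1288, 4.6128) − 0.04·(58.8992, 202.6368) = (-0.227168, -3.492672)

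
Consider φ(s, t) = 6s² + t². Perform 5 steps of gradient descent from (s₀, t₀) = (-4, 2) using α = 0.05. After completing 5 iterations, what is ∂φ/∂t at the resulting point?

∇φ = (12s, 2t)
(s₁, t₁) = (-4, 2) − 0.05·(-48, 4) = (-1.6, 1.8)
(s₂, t₂) = (-1.6, 1.8) − 0.05·(-19.2, 3.6) = (-0.64, 1.62)
(s₃, t₃) = (-0.64, 1.62) − 0.05·(-7.68, 3.24) = (-0.256, 1.458)
(s₄, t₄) = (-0.256, 1.458) − 0.05·(-3.072, 2.916) = (-0.1024, 1.3122)
(s₅, t₅) = (-0.1024, 1.3122) − 0.05·(-1.2288, 2.6244) = (-0.04096, 1.18098)
∂φ/∂t at (-0.04096, 1.18098) = 2.36196

2.36196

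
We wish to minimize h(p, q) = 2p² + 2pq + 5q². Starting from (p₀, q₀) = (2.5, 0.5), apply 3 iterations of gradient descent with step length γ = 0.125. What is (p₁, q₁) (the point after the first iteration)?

(1.125, -0.75)

∇h = (4p + 2q, 2p + 10q)
(p₁, q₁) = (2.5, 0.5) − 0.125·(11, 10) = (1.125, -0.75)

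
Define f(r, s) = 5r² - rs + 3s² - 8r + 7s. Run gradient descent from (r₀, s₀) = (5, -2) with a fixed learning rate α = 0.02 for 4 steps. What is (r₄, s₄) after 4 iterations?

∇f = (10r - s - 8, -r + 6s + 7)
Step 1: at (5, -2), ∇f = (44, -10) → (5, -2) − 0.02·(44, -10) = (4.12, -1.8)
Step 2: at (4.12, -1.8), ∇f = (35, -7.92) → (4.12, -1.8) − 0.02·(35, -7.92) = (3.42, -1.6416)
Step 3: at (3.42, -1.6416), ∇f = (27.8416, -6.2696) → (3.42, -1.6416) − 0.02·(27.8416, -6.2696) = (2.863168, -1.516208)
Step 4: at (2.863168, -1.516208), ∇f = (22.147888, -4.960416) → (2.863168, -1.516208) − 0.02·(22.147888, -4.960416) = (2.42021024, -1.41699968)

(2.42021024, -1.41699968)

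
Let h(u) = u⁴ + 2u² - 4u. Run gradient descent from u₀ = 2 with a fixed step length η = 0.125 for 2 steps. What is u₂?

h′(u) = 4u³ + 4u - 4
Step 1: h′(2) = 36; u₁ = 2 − 0.125·36 = -2.5
Step 2: h′(-2.5) = -76.5; u₂ = -2.5 − 0.125·(-76.5) = 7.0625

7.0625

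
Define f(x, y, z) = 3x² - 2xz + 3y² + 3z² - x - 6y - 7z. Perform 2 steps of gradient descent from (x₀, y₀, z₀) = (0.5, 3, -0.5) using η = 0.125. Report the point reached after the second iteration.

∇f = (6x - 2z - 1, 6y - 6, -2x + 6z - 7)
Step 1: at (0.5, 3, -0.5), ∇f = (3, 12, -11) → (0.5, 3, -0.5) − 0.125·(3, 12, -11) = (0.125, 1.5, 0.875)
Step 2: at (0.125, 1.5, 0.875), ∇f = (-2, 3, -2) → (0.125, 1.5, 0.875) − 0.125·(-2, 3, -2) = (0.375, 1.125, 1.125)

(0.375, 1.125, 1.125)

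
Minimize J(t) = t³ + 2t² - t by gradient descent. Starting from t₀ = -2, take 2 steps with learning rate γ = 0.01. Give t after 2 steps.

-2.062427

J′(t) = 3t² + 4t - 1
t₁ = -2 − 0.01·3 = -2.03
t₂ = -2.03 − 0.01·3.2427 = -2.062427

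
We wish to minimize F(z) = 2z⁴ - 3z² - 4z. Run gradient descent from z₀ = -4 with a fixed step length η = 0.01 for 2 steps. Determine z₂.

0.95290496

F′(z) = 8z³ - 6z - 4
z₁ = -4 − 0.01·(-492) = 0.92
z₂ = 0.92 − 0.01·(-3.290496) = 0.95290496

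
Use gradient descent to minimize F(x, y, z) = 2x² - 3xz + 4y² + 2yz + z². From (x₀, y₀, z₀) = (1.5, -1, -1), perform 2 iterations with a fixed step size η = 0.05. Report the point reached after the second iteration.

∇F = (4x - 3z, 8y + 2z, -3x + 2y + 2z)
Step 1: at (1.5, -1, -1), ∇F = (9, -10, -8.5) → (1.5, -1, -1) − 0.05·(9, -10, -8.5) = (1.05, -0.5, -0.575)
Step 2: at (1.05, -0.5, -0.575), ∇F = (5.925, -5.15, -5.3) → (1.05, -0.5, -0.575) − 0.05·(5.925, -5.15, -5.3) = (0.75375, -0.2425, -0.31)

(0.75375, -0.2425, -0.31)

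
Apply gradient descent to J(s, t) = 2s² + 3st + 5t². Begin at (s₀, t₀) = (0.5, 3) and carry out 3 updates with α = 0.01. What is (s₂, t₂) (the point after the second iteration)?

∇J = (4s + 3t, 3s + 10t)
Step 1: at (0.5, 3), ∇J = (11, 31.5) → (0.5, 3) − 0.01·(11, 31.5) = (0.39, 2.685)
Step 2: at (0.39, 2.685), ∇J = (9.615, 28.02) → (0.39, 2.685) − 0.01·(9.615, 28.02) = (0.29385, 2.4048)

(0.29385, 2.4048)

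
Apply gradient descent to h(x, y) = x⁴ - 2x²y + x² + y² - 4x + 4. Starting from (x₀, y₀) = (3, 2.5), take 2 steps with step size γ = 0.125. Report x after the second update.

∇h = (4x³ - 4xy + 2x - 4, -2x² + 2y)
Step 1: at (3, 2.5), ∇h = (80, -13) → (3, 2.5) − 0.125·(80, -13) = (-7, 4.125)
Step 2: at (-7, 4.125), ∇h = (-1274.5, -89.75) → (-7, 4.125) − 0.125·(-1274.5, -89.75) = (152.3125, 15.34375)
x = 152.3125

152.3125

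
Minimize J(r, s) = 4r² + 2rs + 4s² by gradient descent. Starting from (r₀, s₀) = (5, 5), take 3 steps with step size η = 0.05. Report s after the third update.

0.625

∇J = (8r + 2s, 2r + 8s)
Step 1: at (5, 5), ∇J = (50, 50) → (5, 5) − 0.05·(50, 50) = (2.5, 2.5)
Step 2: at (2.5, 2.5), ∇J = (25, 25) → (2.5, 2.5) − 0.05·(25, 25) = (1.25, 1.25)
Step 3: at (1.25, 1.25), ∇J = (12.5, 12.5) → (1.25, 1.25) − 0.05·(12.5, 12.5) = (0.625, 0.625)
s = 0.625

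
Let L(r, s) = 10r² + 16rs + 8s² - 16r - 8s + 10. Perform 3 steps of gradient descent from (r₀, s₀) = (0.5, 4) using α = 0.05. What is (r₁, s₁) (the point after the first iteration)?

(-2.4, 0.8)

∇L = (20r + 16s - 16, 16r + 16s - 8)
Step 1: at (0.5, 4), ∇L = (58, 64) → (0.5, 4) − 0.05·(58, 64) = (-2.4, 0.8)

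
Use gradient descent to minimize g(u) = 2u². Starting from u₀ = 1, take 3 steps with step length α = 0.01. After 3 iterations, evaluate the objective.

1.565515579392

g′(u) = 4u
Step 1: g′(1) = 4; u₁ = 1 − 0.01·4 = 0.96
Step 2: g′(0.96) = 3.84; u₂ = 0.96 − 0.01·3.84 = 0.9216
Step 3: g′(0.9216) = 3.6864; u₃ = 0.9216 − 0.01·3.6864 = 0.884736
g(0.884736) = 1.565515579392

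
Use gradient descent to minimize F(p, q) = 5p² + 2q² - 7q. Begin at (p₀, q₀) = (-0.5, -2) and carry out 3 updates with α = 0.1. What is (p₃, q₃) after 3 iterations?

(0, 0.94)

∇F = (10p, 4q - 7)
Step 1: at (-0.5, -2), ∇F = (-5, -15) → (-0.5, -2) − 0.1·(-5, -15) = (0, -0.5)
Step 2: at (0, -0.5), ∇F = (0, -9) → (0, -0.5) − 0.1·(0, -9) = (0, 0.4)
Step 3: at (0, 0.4), ∇F = (0, -5.4) → (0, 0.4) − 0.1·(0, -5.4) = (0, 0.94)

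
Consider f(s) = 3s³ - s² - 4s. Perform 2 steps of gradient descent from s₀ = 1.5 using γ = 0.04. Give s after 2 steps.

0.868876

f′(s) = 9s² - 2s - 4
s₁ = 1.5 − 0.04·13.25 = 0.97
s₂ = 0.97 − 0.04·2.5281 = 0.868876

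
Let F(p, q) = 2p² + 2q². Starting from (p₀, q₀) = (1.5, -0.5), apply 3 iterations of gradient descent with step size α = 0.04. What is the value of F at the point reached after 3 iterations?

∇F = (4p, 4q)
Step 1: at (1.5, -0.5), ∇F = (6, -2) → (1.5, -0.5) − 0.04·(6, -2) = (1.26, -0.42)
Step 2: at (1.26, -0.42), ∇F = (5.04, -1.68) → (1.26, -0.42) − 0.04·(5.04, -1.68) = (1.0584, -0.3528)
Step 3: at (1.0584, -0.3528), ∇F = (4.2336, -1.4112) → (1.0584, -0.3528) − 0.04·(4.2336, -1.4112) = (0.889056, -0.296352)
F(0.889056, -0.296352) = 1.75649015808

1.75649015808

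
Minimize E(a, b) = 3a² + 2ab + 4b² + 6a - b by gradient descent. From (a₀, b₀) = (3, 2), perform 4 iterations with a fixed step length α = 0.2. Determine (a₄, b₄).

∇E = (6a + 2b + 6, 2a + 8b - 1)
(a₁, b₁) = (3, 2) − 0.2·(28, 21) = (-2.6, -2.2)
(a₂, b₂) = (-2.6, -2.2) − 0.2·(-14, -23.8) = (0.2, 2.56)
(a₃, b₃) = (0.2, 2.56) − 0.2·(12.32, 19.88) = (-2.264, -1.416)
(a₄, b₄) = (-2.264, -1.416) − 0.2·(-10.416, -16.856) = (-0.1808, 1.9552)

(-0.1808, 1.9552)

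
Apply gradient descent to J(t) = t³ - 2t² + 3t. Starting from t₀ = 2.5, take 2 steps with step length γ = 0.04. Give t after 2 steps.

J′(t) = 3t² - 4t + 3
Step 1: J′(2.5) = 11.75; t₁ = 2.5 − 0.04·11.75 = 2.03
Step 2: J′(2.03) = 7.2427; t₂ = 2.03 − 0.04·7.2427 = 1.740292

1.740292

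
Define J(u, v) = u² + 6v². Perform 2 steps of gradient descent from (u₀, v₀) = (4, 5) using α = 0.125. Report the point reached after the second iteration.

(2.25, 1.25)

∇J = (2u, 12v)
Step 1: at (4, 5), ∇J = (8, 60) → (4, 5) − 0.125·(8, 60) = (3, -2.5)
Step 2: at (3, -2.5), ∇J = (6, -30) → (3, -2.5) − 0.125·(6, -30) = (2.25, 1.25)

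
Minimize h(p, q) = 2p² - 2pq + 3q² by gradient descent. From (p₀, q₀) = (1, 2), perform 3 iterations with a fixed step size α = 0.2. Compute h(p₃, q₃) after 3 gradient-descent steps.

0.08

∇h = (4p - 2q, -2p + 6q)
Step 1: at (1, 2), ∇h = (0, 10) → (1, 2) − 0.2·(0, 10) = (1, 0)
Step 2: at (1, 0), ∇h = (4, -2) → (1, 0) − 0.2·(4, -2) = (0.2, 0.4)
Step 3: at (0.2, 0.4), ∇h = (0, 2) → (0.2, 0.4) − 0.2·(0, 2) = (0.2, 0)
h(0.2, 0) = 0.08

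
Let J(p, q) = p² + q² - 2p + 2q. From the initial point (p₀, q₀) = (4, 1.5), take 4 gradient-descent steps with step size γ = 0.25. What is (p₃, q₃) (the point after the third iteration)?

∇J = (2p - 2, 2q + 2)
Step 1: at (4, 1.5), ∇J = (6, 5) → (4, 1.5) − 0.25·(6, 5) = (2.5, 0.25)
Step 2: at (2.5, 0.25), ∇J = (3, 2.5) → (2.5, 0.25) − 0.25·(3, 2.5) = (1.75, -0.375)
Step 3: at (1.75, -0.375), ∇J = (1.5, 1.25) → (1.75, -0.375) − 0.25·(1.5, 1.25) = (1.375, -0.6875)

(1.375, -0.6875)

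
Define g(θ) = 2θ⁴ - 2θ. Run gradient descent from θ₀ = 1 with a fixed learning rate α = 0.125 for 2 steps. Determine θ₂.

0.484375

g′(θ) = 8θ³ - 2
Step 1: g′(1) = 6; θ₁ = 1 − 0.125·6 = 0.25
Step 2: g′(0.25) = -1.875; θ₂ = 0.25 − 0.125·(-1.875) = 0.484375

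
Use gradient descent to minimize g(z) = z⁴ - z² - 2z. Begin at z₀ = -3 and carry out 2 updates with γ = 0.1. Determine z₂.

-153.0096

g′(z) = 4z³ - 2z - 2
Step 1: g′(-3) = -104; z₁ = -3 − 0.1·(-104) = 7.4
Step 2: g′(7.4) = 1604.096; z₂ = 7.4 − 0.1·1604.096 = -153.0096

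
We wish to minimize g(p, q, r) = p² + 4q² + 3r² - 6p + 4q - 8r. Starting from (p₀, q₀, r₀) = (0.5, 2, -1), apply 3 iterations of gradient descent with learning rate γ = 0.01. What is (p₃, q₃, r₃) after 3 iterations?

(0.64702, 1.44672, -0.604696)

∇g = (2p - 6, 8q + 4, 6r - 8)
Step 1: at (0.5, 2, -1), ∇g = (-5, 20, -14) → (0.5, 2, -1) − 0.01·(-5, 20, -14) = (0.55, 1.8, -0.86)
Step 2: at (0.55, 1.8, -0.86), ∇g = (-4.9, 18.4, -13.16) → (0.55, 1.8, -0.86) − 0.01·(-4.9, 18.4, -13.16) = (0.599, 1.616, -0.7284)
Step 3: at (0.599, 1.616, -0.7284), ∇g = (-4.802, 16.928, -12.3704) → (0.599, 1.616, -0.7284) − 0.01·(-4.802, 16.928, -12.3704) = (0.64702, 1.44672, -0.604696)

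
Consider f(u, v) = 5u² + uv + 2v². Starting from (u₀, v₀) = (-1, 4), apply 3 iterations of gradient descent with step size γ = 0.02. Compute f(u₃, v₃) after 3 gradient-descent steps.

20.215448242944

∇f = (10u + v, u + 4v)
(u₁, v₁) = (-1, 4) − 0.02·(-6, 15) = (-0.88, 3.7)
(u₂, v₂) = (-0.88, 3.7) − 0.02·(-5.1, 13.92) = (-0.778, 3.4216)
(u₃, v₃) = (-0.778, 3.4216) − 0.02·(-4.3584, 12.9084) = (-0.690832, 3.163432)
f(-0.690832, 3.163432) = 20.215448242944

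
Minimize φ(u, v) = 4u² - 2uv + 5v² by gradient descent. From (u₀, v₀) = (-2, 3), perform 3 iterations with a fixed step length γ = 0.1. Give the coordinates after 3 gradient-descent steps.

∇φ = (8u - 2v, -2u + 10v)
(u₁, v₁) = (-2, 3) − 0.1·(-22, 34) = (0.2, -0.4)
(u₂, v₂) = (0.2, -0.4) − 0.1·(2.4, -4.4) = (-0.04, 0.04)
(u₃, v₃) = (-0.04, 0.04) − 0.1·(-0.4, 0.48) = (0, -0.008)

(0, -0.008)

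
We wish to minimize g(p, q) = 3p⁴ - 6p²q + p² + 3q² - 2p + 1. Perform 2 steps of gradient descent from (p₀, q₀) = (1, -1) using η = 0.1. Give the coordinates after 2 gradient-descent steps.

∇g = (12p³ - 12pq + 2p - 2, -6p² + 6q)
Step 1: at (1, -1), ∇g = (24, -12) → (1, -1) − 0.1·(24, -12) = (-1.4, 0.2)
Step 2: at (-1.4, 0.2), ∇g = (-34.368, -10.56) → (-1.4, 0.2) − 0.1·(-34.368, -10.56) = (2.0368, 1.256)

(2.0368, 1.256)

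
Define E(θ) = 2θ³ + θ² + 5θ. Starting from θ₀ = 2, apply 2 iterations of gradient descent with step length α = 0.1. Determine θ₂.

-2.554

E′(θ) = 6θ² + 2θ + 5
Step 1: E′(2) = 33; θ₁ = 2 − 0.1·33 = -1.3
Step 2: E′(-1.3) = 12.54; θ₂ = -1.3 − 0.1·12.54 = -2.554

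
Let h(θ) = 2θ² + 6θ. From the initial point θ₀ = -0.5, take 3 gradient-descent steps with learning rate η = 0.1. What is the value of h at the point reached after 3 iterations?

-4.406688

h′(θ) = 4θ + 6
θ₁ = -0.5 − 0.1·4 = -0.9
θ₂ = -0.9 − 0.1·2.4 = -1.14
θ₃ = -1.14 − 0.1·1.44 = -1.284
h(-1.284) = -4.406688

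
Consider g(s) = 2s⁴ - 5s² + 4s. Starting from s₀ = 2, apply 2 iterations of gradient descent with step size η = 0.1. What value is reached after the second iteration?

11.5616

g′(s) = 8s³ - 10s + 4
s₁ = 2 − 0.1·48 = -2.8
s₂ = -2.8 − 0.1·(-143.616) = 11.5616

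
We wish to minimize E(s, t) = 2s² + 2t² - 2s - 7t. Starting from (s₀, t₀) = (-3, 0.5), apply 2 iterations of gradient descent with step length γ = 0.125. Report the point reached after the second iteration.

(-0.375, 1.4375)

∇E = (4s - 2, 4t - 7)
(s₁, t₁) = (-3, 0.5) − 0.125·(-14, -5) = (-1.25, 1.125)
(s₂, t₂) = (-1.25, 1.125) − 0.125·(-7, -2.5) = (-0.375, 1.4375)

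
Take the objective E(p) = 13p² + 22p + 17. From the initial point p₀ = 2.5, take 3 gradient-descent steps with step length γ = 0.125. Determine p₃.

-38.9609375

E′(p) = 26p + 22
p₁ = 2.5 − 0.125·87 = -8.375
p₂ = -8.375 − 0.125·(-195.75) = 16.09375
p₃ = 16.09375 − 0.125·440.4375 = -38.9609375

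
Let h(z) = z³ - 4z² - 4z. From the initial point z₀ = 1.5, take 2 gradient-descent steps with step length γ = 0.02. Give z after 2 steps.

h′(z) = 3z² - 8z - 4
Step 1: h′(1.5) = -9.25; z₁ = 1.5 − 0.02·(-9.25) = 1.685
Step 2: h′(1.685) = -8.962325; z₂ = 1.685 − 0.02·(-8.962325) = 1.8642465

1.8642465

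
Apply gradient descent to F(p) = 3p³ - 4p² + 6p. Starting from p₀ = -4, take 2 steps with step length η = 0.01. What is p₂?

F′(p) = 9p² - 8p + 6
Step 1: F′(-4) = 182; p₁ = -4 − 0.01·182 = -5.82
Step 2: F′(-5.82) = 357.4116; p₂ = -5.82 − 0.01·357.4116 = -9.394116

-9.394116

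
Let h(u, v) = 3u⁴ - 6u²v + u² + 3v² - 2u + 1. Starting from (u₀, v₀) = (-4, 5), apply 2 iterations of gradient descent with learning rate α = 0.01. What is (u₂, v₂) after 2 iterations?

∇h = (12u³ - 12uv + 2u - 2, -6u² + 6v)
Step 1: at (-4, 5), ∇h = (-538, -66) → (-4, 5) − 0.01·(-538, -66) = (1.38, 5.66)
Step 2: at (1.38, 5.66), ∇h = (-61.432736, 22.5336) → (1.38, 5.66) − 0.01·(-61.432736, 22.5336) = (1.99432736, 5.434664)

(1.99432736, 5.434664)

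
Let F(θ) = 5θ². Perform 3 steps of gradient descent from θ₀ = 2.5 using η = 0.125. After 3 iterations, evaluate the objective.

F′(θ) = 10θ
Step 1: F′(2.5) = 25; θ₁ = 2.5 − 0.125·25 = -0.625
Step 2: F′(-0.625) = -6.25; θ₂ = -0.625 − 0.125·(-6.25) = 0.15625
Step 3: F′(0.15625) = 1.5625; θ₃ = 0.15625 − 0.125·1.5625 = -0.0390625
F(-0.0390625) = 0.00762939453125

0.00762939453125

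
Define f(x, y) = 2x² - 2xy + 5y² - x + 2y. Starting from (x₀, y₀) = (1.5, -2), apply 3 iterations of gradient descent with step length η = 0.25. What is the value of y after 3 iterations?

9.0625

∇f = (4x - 2y - 1, -2x + 10y + 2)
(x₁, y₁) = (1.5, -2) − 0.25·(9, -21) = (-0.75, 3.25)
(x₂, y₂) = (-0.75, 3.25) − 0.25·(-10.5, 36) = (1.875, -5.75)
(x₃, y₃) = (1.875, -5.75) − 0.25·(18, -59.25) = (-2.625, 9.0625)
y = 9.0625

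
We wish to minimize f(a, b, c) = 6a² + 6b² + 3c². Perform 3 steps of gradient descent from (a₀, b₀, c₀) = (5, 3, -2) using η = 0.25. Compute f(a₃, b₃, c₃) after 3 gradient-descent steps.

∇f = (12a, 12b, 6c)
Step 1: at (5, 3, -2), ∇f = (60, 36, -12) → (5, 3, -2) − 0.25·(60, 36, -12) = (-10, -6, 1)
Step 2: at (-10, -6, 1), ∇f = (-120, -72, 6) → (-10, -6, 1) − 0.25·(-120, -72, 6) = (20, 12, -0.5)
Step 3: at (20, 12, -0.5), ∇f = (240, 144, -3) → (20, 12, -0.5) − 0.25·(240, 144, -3) = (-40, -24, 0.25)
f(-40, -24, 0.25) = 13056.1875

13056.1875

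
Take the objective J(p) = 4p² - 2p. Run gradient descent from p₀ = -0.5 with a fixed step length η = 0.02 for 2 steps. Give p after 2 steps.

-0.2792

J′(p) = 8p - 2
Step 1: J′(-0.5) = -6; p₁ = -0.5 − 0.02·(-6) = -0.38
Step 2: J′(-0.38) = -5.04; p₂ = -0.38 − 0.02·(-5.04) = -0.2792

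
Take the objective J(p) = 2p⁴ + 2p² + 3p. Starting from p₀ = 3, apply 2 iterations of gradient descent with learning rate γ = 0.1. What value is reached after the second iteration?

J′(p) = 8p³ + 4p + 3
Step 1: J′(3) = 231; p₁ = 3 − 0.1·231 = -20.1
Step 2: J′(-20.1) = -65042.208; p₂ = -20.1 − 0.1·(-65042.208) = 6484.1208

6484.1208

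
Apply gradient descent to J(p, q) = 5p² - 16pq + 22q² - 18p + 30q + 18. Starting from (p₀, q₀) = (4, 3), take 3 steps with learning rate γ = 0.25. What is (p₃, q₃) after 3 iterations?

∇J = (10p - 16q - 18, -16p + 44q + 30)
(p₁, q₁) = (4, 3) − 0.25·(-26, 98) = (10.5, -21.5)
(p₂, q₂) = (10.5, -21.5) − 0.25·(431, -1084) = (-97.25, 249.5)
(p₃, q₃) = (-97.25, 249.5) − 0.25·(-4982.5, 12564) = (1148.375, -2891.5)

(1148.375, -2891.5)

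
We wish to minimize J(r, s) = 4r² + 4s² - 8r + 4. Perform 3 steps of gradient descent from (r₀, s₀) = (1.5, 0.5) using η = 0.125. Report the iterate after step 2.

(1, 0)

∇J = (8r - 8, 8s)
Step 1: at (1.5, 0.5), ∇J = (4, 4) → (1.5, 0.5) − 0.125·(4, 4) = (1, 0)
Step 2: at (1, 0), ∇J = (0, 0) → (1, 0) − 0.125·(0, 0) = (1, 0)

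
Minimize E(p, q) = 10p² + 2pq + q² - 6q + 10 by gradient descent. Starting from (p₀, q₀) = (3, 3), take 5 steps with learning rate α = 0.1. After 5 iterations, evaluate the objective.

134.9645538304

∇E = (20p + 2q, 2p + 2q - 6)
Step 1: at (3, 3), ∇E = (66, 6) → (3, 3) − 0.1·(66, 6) = (-3.6, 2.4)
Step 2: at (-3.6, 2.4), ∇E = (-67.2, -8.4) → (-3.6, 2.4) − 0.1·(-67.2, -8.4) = (3.12, 3.24)
Step 3: at (3.12, 3.24), ∇E = (68.88, 6.72) → (3.12, 3.24) − 0.1·(68.88, 6.72) = (-3.768, 2.568)
Step 4: at (-3.768, 2.568), ∇E = (-70.224, -8.4) → (-3.768, 2.568) − 0.1·(-70.224, -8.4) = (3.2544, 3.408)
Step 5: at (3.2544, 3.408), ∇E = (71.904, 7.3248) → (3.2544, 3.408) − 0.1·(71.904, 7.3248) = (-3.936, 2.67552)
E(-3.936, 2.67552) = 134.9645538304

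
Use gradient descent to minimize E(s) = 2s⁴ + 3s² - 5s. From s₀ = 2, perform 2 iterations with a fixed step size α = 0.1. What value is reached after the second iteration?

104.5808

E′(s) = 8s³ + 6s - 5
Step 1: E′(2) = 71; s₁ = 2 − 0.1·71 = -5.1
Step 2: E′(-5.1) = -1096.808; s₂ = -5.1 − 0.1·(-1096.808) = 104.5808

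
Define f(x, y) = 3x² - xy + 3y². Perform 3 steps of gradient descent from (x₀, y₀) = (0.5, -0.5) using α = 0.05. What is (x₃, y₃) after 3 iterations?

(0.1373125, -0.1373125)

∇f = (6x - y, -x + 6y)
Step 1: at (0.5, -0.5), ∇f = (3.5, -3.5) → (0.5, -0.5) − 0.05·(3.5, -3.5) = (0.325, -0.325)
Step 2: at (0.325, -0.325), ∇f = (2.275, -2.275) → (0.325, -0.325) − 0.05·(2.275, -2.275) = (0.21125, -0.21125)
Step 3: at (0.21125, -0.21125), ∇f = (1.47875, -1.47875) → (0.21125, -0.21125) − 0.05·(1.47875, -1.47875) = (0.1373125, -0.1373125)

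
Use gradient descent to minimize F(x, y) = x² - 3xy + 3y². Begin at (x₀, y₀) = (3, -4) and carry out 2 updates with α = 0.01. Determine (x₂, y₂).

(2.6535, -3.3652)

∇F = (2x - 3y, -3x + 6y)
(x₁, y₁) = (3, -4) − 0.01·(18, -33) = (2.82, -3.67)
(x₂, y₂) = (2.82, -3.67) − 0.01·(16.65, -30.48) = (2.6535, -3.3652)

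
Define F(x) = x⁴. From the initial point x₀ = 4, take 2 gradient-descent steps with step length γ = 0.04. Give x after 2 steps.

F′(x) = 4x³
Step 1: F′(4) = 256; x₁ = 4 − 0.04·256 = -6.24
Step 2: F′(-6.24) = -971.882496; x₂ = -6.24 − 0.04·(-971.882496) = 32.63529984

32.63529984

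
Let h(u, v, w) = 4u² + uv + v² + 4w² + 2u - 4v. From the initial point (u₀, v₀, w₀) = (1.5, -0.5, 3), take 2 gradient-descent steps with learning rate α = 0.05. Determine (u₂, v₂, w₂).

∇h = (8u + v + 2, u + 2v - 4, 8w)
(u₁, v₁, w₁) = (1.5, -0.5, 3) − 0.05·(13.5, -3.5, 24) = (0.825, -0.325, 1.8)
(u₂, v₂, w₂) = (0.825, -0.325, 1.8) − 0.05·(8.275, -3.825, 14.4) = (0.41125, -0.13375, 1.08)

(0.41125, -0.13375, 1.08)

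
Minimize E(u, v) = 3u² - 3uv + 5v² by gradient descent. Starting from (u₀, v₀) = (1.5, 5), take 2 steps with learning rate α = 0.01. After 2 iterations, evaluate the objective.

∇E = (6u - 3v, -3u + 10v)
(u₁, v₁) = (1.5, 5) − 0.01·(-6, 45.5) = (1.56, 4.545)
(u₂, v₂) = (1.56, 4.545) − 0.01·(-4.275, 40.77) = (1.60275, 4.1373)
E(1.60275, 4.1373) = 73.3995064125

73.3995064125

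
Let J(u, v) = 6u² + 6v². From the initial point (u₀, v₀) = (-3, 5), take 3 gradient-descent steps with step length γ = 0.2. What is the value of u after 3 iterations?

8.232

∇J = (12u, 12v)
Step 1: at (-3, 5), ∇J = (-36, 60) → (-3, 5) − 0.2·(-36, 60) = (4.2, -7)
Step 2: at (4.2, -7), ∇J = (50.4, -84) → (4.2, -7) − 0.2·(50.4, -84) = (-5.88, 9.8)
Step 3: at (-5.88, 9.8), ∇J = (-70.56, 117.6) → (-5.88, 9.8) − 0.2·(-70.56, 117.6) = (8.232, -13.72)
u = 8.232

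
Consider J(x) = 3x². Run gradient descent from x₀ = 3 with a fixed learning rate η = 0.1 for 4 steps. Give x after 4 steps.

0.0768

J′(x) = 6x
Step 1: J′(3) = 18; x₁ = 3 − 0.1·18 = 1.2
Step 2: J′(1.2) = 7.2; x₂ = 1.2 − 0.1·7.2 = 0.48
Step 3: J′(0.48) = 2.88; x₃ = 0.48 − 0.1·2.88 = 0.192
Step 4: J′(0.192) = 1.152; x₄ = 0.192 − 0.1·1.152 = 0.0768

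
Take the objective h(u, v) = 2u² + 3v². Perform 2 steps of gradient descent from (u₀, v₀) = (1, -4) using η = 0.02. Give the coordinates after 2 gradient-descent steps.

(0.8464, -3.0976)

∇h = (4u, 6v)
(u₁, v₁) = (1, -4) − 0.02·(4, -24) = (0.92, -3.52)
(u₂, v₂) = (0.92, -3.52) − 0.02·(3.68, -21.12) = (0.8464, -3.0976)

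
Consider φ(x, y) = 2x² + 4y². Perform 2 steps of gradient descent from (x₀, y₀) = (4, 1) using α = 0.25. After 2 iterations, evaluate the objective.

4

∇φ = (4x, 8y)
Step 1: at (4, 1), ∇φ = (16, 8) → (4, 1) − 0.25·(16, 8) = (0, -1)
Step 2: at (0, -1), ∇φ = (0, -8) → (0, -1) − 0.25·(0, -8) = (0, 1)
φ(0, 1) = 4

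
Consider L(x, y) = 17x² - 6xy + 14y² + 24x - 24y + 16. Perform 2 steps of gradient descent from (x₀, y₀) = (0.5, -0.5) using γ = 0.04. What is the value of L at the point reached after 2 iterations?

3.35963968

∇L = (34x - 6y + 24, -6x + 28y - 24)
(x₁, y₁) = (0.5, -0.5) − 0.04·(44, -41) = (-1.26, 1.14)
(x₂, y₂) = (-1.26, 1.14) − 0.04·(-25.68, 15.48) = (-0.2328, 0.5208)
L(-0.2328, 0.5208) = 3.35963968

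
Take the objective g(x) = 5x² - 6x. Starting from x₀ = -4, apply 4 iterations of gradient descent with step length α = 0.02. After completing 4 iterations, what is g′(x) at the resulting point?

g′(x) = 10x - 6
x₁ = -4 − 0.02·(-46) = -3.08
x₂ = -3.08 − 0.02·(-36.8) = -2.344
x₃ = -2.344 − 0.02·(-29.44) = -1.7552
x₄ = -1.7552 − 0.02·(-23.552) = -1.28416
g′(x) at (-1.28416) = -18.8416

-18.8416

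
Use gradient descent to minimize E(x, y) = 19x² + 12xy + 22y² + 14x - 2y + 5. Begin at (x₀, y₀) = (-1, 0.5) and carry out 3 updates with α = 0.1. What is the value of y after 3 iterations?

3.252

∇E = (38x + 12y + 14, 12x + 44y - 2)
(x₁, y₁) = (-1, 0.5) − 0.1·(-18, 8) = (0.8, -0.3)
(x₂, y₂) = (0.8, -0.3) − 0.1·(40.8, -5.6) = (-3.28, 0.26)
(x₃, y₃) = (-3.28, 0.26) − 0.1·(-107.52, -29.92) = (7.472, 3.252)
y = 3.252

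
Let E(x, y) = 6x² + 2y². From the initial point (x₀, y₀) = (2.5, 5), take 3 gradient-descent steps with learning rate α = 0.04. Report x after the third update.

∇E = (12x, 4y)
Step 1: at (2.5, 5), ∇E = (30, 20) → (2.5, 5) − 0.04·(30, 20) = (1.3, 4.2)
Step 2: at (1.3, 4.2), ∇E = (15.6, 16.8) → (1.3, 4.2) − 0.04·(15.6, 16.8) = (0.676, 3.528)
Step 3: at (0.676, 3.528), ∇E = (8.112, 14.112) → (0.676, 3.528) − 0.04·(8.112, 14.112) = (0.35152, 2.96352)
x = 0.35152

0.35152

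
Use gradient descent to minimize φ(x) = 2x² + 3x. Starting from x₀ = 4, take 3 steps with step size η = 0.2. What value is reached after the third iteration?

-0.712

φ′(x) = 4x + 3
x₁ = 4 − 0.2·19 = 0.2
x₂ = 0.2 − 0.2·3.8 = -0.56
x₃ = -0.56 − 0.2·0.76 = -0.712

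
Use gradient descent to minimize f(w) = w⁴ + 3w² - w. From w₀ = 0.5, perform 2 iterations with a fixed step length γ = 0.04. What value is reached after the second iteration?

0.33376

f′(w) = 4w³ + 6w - 1
Step 1: f′(0.5) = 2.5; w₁ = 0.5 − 0.04·2.5 = 0.4
Step 2: f′(0.4) = 1.656; w₂ = 0.4 − 0.04·1.656 = 0.33376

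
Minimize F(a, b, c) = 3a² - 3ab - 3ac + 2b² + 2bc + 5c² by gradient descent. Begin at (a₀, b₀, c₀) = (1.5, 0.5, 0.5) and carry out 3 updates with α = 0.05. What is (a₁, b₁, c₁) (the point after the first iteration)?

∇F = (6a - 3b - 3c, -3a + 4b + 2c, -3a + 2b + 10c)
Step 1: at (1.5, 0.5, 0.5), ∇F = (6, -1.5, 1.5) → (1.5, 0.5, 0.5) − 0.05·(6, -1.5, 1.5) = (1.2, 0.575, 0.425)

(1.2, 0.575, 0.425)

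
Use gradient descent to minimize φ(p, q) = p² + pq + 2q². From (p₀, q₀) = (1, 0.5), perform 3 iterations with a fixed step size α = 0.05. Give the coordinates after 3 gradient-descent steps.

(0.6811875, 0.1505)

∇φ = (2p + q, p + 4q)
(p₁, q₁) = (1, 0.5) − 0.05·(2.5, 3) = (0.875, 0.35)
(p₂, q₂) = (0.875, 0.35) − 0.05·(2.1, 2.275) = (0.77, 0.23625)
(p₃, q₃) = (0.77, 0.23625) − 0.05·(1.77625, 1.715) = (0.6811875, 0.1505)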